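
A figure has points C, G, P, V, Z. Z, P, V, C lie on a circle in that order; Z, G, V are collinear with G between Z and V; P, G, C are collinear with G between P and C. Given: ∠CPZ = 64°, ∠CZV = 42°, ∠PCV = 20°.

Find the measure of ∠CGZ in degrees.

1. ∠CVZ = 64°  [same arc ZC]
2. ∠CGV = 96°  [△VGC]
3. ∠CGZ = 84°  [linear pair at G on ZV]

∠CGZ = 84°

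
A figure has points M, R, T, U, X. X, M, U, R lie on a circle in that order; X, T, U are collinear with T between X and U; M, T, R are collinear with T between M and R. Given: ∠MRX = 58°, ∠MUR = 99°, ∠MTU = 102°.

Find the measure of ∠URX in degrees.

1. ∠MXR = 81°  [cyclic XMUR, opposite ∠X+∠U]
2. ∠RTX = 102°  [vertical angles at T]
3. ∠RMX = 41°  [△XMR]
4. ∠RXU = 20°  [△XTR]
5. ∠RUX = 41°  [same arc XR]
6. ∠URX = 119°  [△XUR]

∠URX = 119°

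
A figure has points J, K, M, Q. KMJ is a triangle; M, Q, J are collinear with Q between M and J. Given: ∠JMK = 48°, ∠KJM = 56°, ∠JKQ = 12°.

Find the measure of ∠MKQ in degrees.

1. ∠KMQ = 48°  [Q on ray MJ]
2. ∠KJQ = 56°  [Q on ray JM]
3. ∠JQK = 112°  [△KQJ]
4. ∠KQM = 68°  [linear pair at Q on MJ]
5. ∠MKQ = 64°  [△KMQ]

∠MKQ = 64°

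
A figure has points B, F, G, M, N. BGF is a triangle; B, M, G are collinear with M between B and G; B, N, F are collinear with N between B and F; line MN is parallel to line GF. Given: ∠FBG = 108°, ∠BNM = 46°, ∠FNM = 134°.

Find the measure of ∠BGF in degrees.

∠BGF = 26°

1. ∠MBN = 108°  [M on BG, N on BF]
2. ∠BMN = 26°  [△BMN]
3. ∠BGF = 26°  [MN∥GF, corresponding at M]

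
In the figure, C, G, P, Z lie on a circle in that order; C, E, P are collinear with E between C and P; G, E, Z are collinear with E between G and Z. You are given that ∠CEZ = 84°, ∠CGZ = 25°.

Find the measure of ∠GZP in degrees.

1. ∠PEZ = 96°  [linear pair at E on CP]
2. ∠CPZ = 25°  [same arc CZ]
3. ∠GZP = 59°  [△PEZ]

∠GZP = 59°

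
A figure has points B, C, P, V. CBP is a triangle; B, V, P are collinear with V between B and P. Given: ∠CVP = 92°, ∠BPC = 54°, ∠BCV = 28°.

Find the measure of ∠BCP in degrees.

1. ∠BVC = 88°  [linear pair at V on BP]
2. ∠CBV = 64°  [△CBV]
3. ∠CBP = 64°  [V on ray BP]
4. ∠BCP = 62°  [△CBP]

∠BCP = 62°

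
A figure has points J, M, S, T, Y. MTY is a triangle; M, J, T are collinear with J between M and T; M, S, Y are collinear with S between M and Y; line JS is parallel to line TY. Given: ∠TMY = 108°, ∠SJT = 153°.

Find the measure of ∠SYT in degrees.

∠SYT = 45°

1. ∠JMS = 108°  [J on MT, S on MY]
2. ∠MJS = 27°  [linear pair at J on MT]
3. ∠JSM = 45°  [△MJS]
4. ∠JSY = 135°  [linear pair at S on MY]
5. ∠SYT = 45°  [JS∥TY, co-interior at Y–S]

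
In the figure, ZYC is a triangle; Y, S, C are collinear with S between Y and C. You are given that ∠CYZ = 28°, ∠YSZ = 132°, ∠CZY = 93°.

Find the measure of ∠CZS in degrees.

1. ∠YCZ = 59°  [△ZYC]
2. ∠CSZ = 48°  [linear pair at S on YC]
3. ∠SCZ = 59°  [S on ray CY]
4. ∠CZS = 73°  [△ZSC]

∠CZS = 73°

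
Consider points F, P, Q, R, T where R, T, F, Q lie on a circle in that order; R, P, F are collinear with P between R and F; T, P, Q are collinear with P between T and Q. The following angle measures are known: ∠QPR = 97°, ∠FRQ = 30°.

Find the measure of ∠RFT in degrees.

∠RFT = 53°

1. ∠FPT = 97°  [vertical angles at P]
2. ∠FTQ = 30°  [same arc FQ]
3. ∠RFT = 53°  [△TPF]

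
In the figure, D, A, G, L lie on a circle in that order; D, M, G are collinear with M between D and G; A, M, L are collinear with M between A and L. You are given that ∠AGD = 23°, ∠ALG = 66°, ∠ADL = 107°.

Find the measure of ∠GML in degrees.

1. ∠ALD = 23°  [same arc DA]
2. ∠ADG = 66°  [same arc AG]
3. ∠DAL = 50°  [△DAL]
4. ∠AMD = 64°  [△DMA]
5. ∠GML = 64°  [vertical angles at M]

∠GML = 64°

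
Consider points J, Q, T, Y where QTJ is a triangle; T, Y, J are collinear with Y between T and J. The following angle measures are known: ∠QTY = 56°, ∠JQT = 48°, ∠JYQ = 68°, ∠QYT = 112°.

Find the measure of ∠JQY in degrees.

∠JQY = 36°

1. ∠JTQ = 56°  [Y on ray TJ]
2. ∠QJT = 76°  [△QTJ]
3. ∠QJY = 76°  [Y on ray JT]
4. ∠JQY = 36°  [△QYJ]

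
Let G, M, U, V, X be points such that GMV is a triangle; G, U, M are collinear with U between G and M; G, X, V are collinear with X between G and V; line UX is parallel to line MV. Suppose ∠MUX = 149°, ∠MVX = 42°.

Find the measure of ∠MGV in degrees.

1. ∠GUX = 31°  [linear pair at U on GM]
2. ∠GVM = 42°  [X on ray VG]
3. ∠GMV = 31°  [UX∥MV, corresponding at U]
4. ∠MGV = 107°  [△GMV]

∠MGV = 107°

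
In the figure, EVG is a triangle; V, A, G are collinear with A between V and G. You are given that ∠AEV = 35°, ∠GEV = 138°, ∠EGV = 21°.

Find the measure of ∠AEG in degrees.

1. ∠EVG = 21°  [△EVG]
2. ∠AGE = 21°  [A on ray GV]
3. ∠AVE = 21°  [A on ray VG]
4. ∠EAV = 124°  [△EVA]
5. ∠EAG = 56°  [linear pair at A on VG]
6. ∠AEG = 103°  [△EAG]

∠AEG = 103°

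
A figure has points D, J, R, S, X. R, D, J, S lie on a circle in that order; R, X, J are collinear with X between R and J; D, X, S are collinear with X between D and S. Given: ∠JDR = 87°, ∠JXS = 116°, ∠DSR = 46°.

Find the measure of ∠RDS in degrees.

∠RDS = 17°

1. ∠JSR = 93°  [cyclic RDJS, opposite ∠D+∠S]
2. ∠RXS = 64°  [linear pair at X on RJ]
3. ∠JRS = 70°  [△RXS]
4. ∠RJS = 17°  [△RJS]
5. ∠RDS = 17°  [same arc RS]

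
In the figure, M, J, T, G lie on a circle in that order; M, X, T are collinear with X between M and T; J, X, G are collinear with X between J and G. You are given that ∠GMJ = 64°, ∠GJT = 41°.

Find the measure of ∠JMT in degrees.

1. ∠GTJ = 116°  [cyclic MJTG, opposite ∠M+∠T]
2. ∠JGT = 23°  [△JTG]
3. ∠JMT = 23°  [same arc JT]

∠JMT = 23°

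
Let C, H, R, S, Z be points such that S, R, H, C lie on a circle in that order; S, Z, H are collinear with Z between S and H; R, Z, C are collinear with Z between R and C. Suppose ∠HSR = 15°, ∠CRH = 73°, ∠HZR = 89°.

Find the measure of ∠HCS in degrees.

1. ∠RHS = 18°  [△RZH]
2. ∠HRS = 147°  [△SRH]
3. ∠HCS = 33°  [cyclic SRHC, opposite ∠R+∠C]

∠HCS = 33°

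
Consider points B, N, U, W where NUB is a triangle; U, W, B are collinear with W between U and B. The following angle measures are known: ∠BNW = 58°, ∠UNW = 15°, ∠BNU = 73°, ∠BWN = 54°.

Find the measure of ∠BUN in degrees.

1. ∠NBW = 68°  [△NWB]
2. ∠NBU = 68°  [W on ray BU]
3. ∠BUN = 39°  [△NUB]

∠BUN = 39°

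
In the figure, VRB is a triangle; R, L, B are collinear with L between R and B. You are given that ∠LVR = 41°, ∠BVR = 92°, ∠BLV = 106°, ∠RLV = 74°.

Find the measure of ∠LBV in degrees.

∠LBV = 23°

1. ∠LRV = 65°  [△VRL]
2. ∠BRV = 65°  [L on ray RB]
3. ∠RBV = 23°  [△VRB]
4. ∠LBV = 23°  [L on ray BR]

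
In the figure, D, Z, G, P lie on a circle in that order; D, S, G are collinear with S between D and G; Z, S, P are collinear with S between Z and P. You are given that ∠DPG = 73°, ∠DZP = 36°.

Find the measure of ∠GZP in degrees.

1. ∠DGP = 36°  [same arc DP]
2. ∠GDP = 71°  [△DGP]
3. ∠GZP = 71°  [same arc GP]

∠GZP = 71°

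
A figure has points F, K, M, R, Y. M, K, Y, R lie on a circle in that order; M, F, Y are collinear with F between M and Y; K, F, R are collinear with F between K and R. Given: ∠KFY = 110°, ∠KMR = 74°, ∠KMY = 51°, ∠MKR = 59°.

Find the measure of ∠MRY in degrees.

∠MRY = 98°

1. ∠MFR = 110°  [vertical angles at F]
2. ∠KRM = 47°  [△MKR]
3. ∠MYR = 59°  [same arc MR]
4. ∠RMY = 23°  [△MFR]
5. ∠MRY = 98°  [△MYR]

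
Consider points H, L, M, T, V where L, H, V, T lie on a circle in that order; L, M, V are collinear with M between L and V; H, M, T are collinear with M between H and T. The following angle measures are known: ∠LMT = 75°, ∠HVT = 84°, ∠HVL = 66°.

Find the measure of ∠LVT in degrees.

1. ∠HLT = 96°  [cyclic LHVT, opposite ∠L+∠V]
2. ∠HTL = 66°  [same arc LH]
3. ∠LHT = 18°  [△LHT]
4. ∠LVT = 18°  [same arc LT]

∠LVT = 18°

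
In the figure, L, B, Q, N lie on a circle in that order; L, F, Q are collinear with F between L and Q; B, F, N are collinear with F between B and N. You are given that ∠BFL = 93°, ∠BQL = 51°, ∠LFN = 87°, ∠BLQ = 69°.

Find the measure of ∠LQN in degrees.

1. ∠NFQ = 93°  [vertical angles at F]
2. ∠BNQ = 69°  [same arc BQ]
3. ∠LQN = 18°  [△QFN]

∠LQN = 18°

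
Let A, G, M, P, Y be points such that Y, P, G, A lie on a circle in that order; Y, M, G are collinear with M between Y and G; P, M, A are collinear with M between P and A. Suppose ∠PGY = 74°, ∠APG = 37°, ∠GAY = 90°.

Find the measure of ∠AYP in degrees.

1. ∠PAY = 74°  [same arc YP]
2. ∠AYG = 37°  [same arc GA]
3. ∠AGY = 53°  [△YGA]
4. ∠APY = 53°  [same arc YA]
5. ∠AYP = 53°  [△YPA]

∠AYP = 53°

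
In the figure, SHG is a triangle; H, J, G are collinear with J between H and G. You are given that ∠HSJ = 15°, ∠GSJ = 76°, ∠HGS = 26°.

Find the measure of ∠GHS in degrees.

∠GHS = 63°

1. ∠JGS = 26°  [J on ray GH]
2. ∠GJS = 78°  [△SJG]
3. ∠HJS = 102°  [linear pair at J on HG]
4. ∠JHS = 63°  [△SHJ]
5. ∠GHS = 63°  [J on ray HG]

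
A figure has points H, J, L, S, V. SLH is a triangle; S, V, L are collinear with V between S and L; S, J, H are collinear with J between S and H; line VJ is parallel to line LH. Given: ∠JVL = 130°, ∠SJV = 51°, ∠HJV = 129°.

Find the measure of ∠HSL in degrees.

∠HSL = 79°

1. ∠JVS = 50°  [linear pair at V on SL]
2. ∠JSV = 79°  [△SVJ]
3. ∠HSL = 79°  [V on SL, J on SH]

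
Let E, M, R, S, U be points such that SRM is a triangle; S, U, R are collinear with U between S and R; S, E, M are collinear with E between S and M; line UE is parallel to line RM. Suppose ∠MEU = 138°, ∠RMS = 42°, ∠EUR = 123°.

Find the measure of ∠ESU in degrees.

1. ∠SEU = 42°  [linear pair at E on SM]
2. ∠EUS = 57°  [linear pair at U on SR]
3. ∠ESU = 81°  [△SUE]

∠ESU = 81°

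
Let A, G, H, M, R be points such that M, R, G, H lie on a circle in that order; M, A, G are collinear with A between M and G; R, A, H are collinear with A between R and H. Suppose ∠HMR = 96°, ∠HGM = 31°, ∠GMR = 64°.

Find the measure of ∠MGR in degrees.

∠MGR = 53°

1. ∠HGR = 84°  [cyclic MRGH, opposite ∠M+∠G]
2. ∠HRM = 31°  [same arc MH]
3. ∠GHR = 64°  [same arc RG]
4. ∠MAR = 85°  [△MAR]
5. ∠GRH = 32°  [△RGH]
6. ∠GAR = 95°  [linear pair at A on MG]
7. ∠MGR = 53°  [△RAG]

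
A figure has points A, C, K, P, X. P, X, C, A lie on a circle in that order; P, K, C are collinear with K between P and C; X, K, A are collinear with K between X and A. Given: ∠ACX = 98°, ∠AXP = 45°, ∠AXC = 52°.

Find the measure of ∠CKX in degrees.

1. ∠APX = 82°  [cyclic PXCA, opposite ∠P+∠C]
2. ∠PAX = 53°  [△PXA]
3. ∠PCX = 53°  [same arc PX]
4. ∠CKX = 75°  [△XKC]

∠CKX = 75°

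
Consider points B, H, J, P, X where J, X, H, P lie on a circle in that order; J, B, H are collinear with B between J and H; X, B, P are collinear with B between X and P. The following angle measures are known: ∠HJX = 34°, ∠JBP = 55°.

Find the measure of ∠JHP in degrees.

∠JHP = 21°

1. ∠HPX = 34°  [same arc XH]
2. ∠HBP = 125°  [linear pair at B on JH]
3. ∠JHP = 21°  [△HBP]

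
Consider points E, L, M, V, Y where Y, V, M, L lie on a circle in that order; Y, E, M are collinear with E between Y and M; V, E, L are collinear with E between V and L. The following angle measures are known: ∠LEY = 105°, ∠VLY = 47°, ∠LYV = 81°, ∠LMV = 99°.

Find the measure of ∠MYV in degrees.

1. ∠MEV = 105°  [vertical angles at E]
2. ∠LVY = 52°  [△YVL]
3. ∠VEY = 75°  [linear pair at E on YM]
4. ∠MYV = 53°  [△YEV]

∠MYV = 53°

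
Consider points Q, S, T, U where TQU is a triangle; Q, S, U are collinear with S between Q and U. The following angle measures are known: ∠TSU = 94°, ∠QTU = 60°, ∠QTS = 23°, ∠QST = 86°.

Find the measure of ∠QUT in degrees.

∠QUT = 49°

1. ∠SQT = 71°  [△TQS]
2. ∠TQU = 71°  [S on ray QU]
3. ∠QUT = 49°  [△TQU]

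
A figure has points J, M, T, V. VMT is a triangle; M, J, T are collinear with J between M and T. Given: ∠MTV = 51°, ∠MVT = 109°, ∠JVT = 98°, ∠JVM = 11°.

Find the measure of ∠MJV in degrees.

1. ∠JTV = 51°  [J on ray TM]
2. ∠TJV = 31°  [△VJT]
3. ∠MJV = 149°  [linear pair at J on MT]

∠MJV = 149°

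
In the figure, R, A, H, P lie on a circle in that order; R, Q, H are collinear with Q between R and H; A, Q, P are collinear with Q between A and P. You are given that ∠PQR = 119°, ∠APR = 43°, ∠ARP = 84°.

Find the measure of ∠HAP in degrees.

1. ∠AQH = 119°  [vertical angles at Q]
2. ∠AHR = 43°  [same arc RA]
3. ∠HAP = 18°  [△AQH]

∠HAP = 18°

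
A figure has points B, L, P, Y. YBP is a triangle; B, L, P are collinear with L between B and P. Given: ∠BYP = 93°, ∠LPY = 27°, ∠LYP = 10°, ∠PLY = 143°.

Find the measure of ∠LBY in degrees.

1. ∠BPY = 27°  [L on ray PB]
2. ∠PBY = 60°  [△YBP]
3. ∠LBY = 60°  [L on ray BP]

∠LBY = 60°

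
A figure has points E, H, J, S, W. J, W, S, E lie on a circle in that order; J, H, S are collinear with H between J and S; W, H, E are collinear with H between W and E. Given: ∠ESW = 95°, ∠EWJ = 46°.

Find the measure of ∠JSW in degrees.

1. ∠EJW = 85°  [cyclic JWSE, opposite ∠J+∠S]
2. ∠JEW = 49°  [△JWE]
3. ∠JSW = 49°  [same arc JW]

∠JSW = 49°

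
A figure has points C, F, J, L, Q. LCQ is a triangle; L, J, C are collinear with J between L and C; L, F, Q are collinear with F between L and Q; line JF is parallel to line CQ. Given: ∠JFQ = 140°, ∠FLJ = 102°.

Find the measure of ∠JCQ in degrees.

1. ∠JFL = 40°  [linear pair at F on LQ]
2. ∠FJL = 38°  [△LJF]
3. ∠CJF = 142°  [linear pair at J on LC]
4. ∠JCQ = 38°  [JF∥CQ, co-interior at C–J]

∠JCQ = 38°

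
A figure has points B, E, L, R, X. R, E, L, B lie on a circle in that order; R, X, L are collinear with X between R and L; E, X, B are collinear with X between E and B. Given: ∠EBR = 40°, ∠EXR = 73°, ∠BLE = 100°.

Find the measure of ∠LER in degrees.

1. ∠ELR = 40°  [same arc RE]
2. ∠BRE = 80°  [cyclic RELB, opposite ∠R+∠L]
3. ∠BER = 60°  [△REB]
4. ∠ERL = 47°  [△RXE]
5. ∠LER = 93°  [△REL]

∠LER = 93°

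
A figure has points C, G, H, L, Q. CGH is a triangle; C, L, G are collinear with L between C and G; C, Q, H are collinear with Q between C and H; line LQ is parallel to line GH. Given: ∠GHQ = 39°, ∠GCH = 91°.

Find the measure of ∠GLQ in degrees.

1. ∠CHG = 39°  [Q on ray HC]
2. ∠CGH = 50°  [△CGH]
3. ∠CLQ = 50°  [LQ∥GH, corresponding at L]
4. ∠GLQ = 130°  [linear pair at L on CG]

∠GLQ = 130°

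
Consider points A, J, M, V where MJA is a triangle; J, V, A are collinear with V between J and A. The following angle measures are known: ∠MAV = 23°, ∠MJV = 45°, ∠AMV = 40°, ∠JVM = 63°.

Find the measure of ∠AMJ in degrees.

1. ∠JAM = 23°  [V on ray AJ]
2. ∠AJM = 45°  [V on ray JA]
3. ∠AMJ = 112°  [△MJA]

∠AMJ = 112°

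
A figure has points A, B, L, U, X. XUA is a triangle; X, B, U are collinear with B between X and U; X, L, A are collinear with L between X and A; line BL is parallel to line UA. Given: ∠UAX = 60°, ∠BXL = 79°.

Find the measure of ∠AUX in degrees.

∠AUX = 41°

1. ∠BLX = 60°  [BL∥UA, corresponding at L]
2. ∠LBX = 41°  [△XBL]
3. ∠AUX = 41°  [BL∥UA, corresponding at B]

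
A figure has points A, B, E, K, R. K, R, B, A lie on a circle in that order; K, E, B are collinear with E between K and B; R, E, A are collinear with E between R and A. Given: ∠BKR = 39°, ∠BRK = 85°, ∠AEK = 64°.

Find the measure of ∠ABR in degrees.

1. ∠BAR = 39°  [same arc RB]
2. ∠KBR = 56°  [△KRB]
3. ∠BER = 64°  [vertical angles at E]
4. ∠ARB = 60°  [△REB]
5. ∠ABR = 81°  [△RBA]

∠ABR = 81°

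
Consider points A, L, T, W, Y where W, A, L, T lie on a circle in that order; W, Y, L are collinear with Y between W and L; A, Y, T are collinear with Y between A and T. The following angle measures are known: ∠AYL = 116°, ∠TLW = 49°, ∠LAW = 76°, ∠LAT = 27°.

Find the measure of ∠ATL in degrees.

∠ATL = 67°

1. ∠ALW = 37°  [△AYL]
2. ∠AWL = 67°  [△WAL]
3. ∠ATL = 67°  [same arc AL]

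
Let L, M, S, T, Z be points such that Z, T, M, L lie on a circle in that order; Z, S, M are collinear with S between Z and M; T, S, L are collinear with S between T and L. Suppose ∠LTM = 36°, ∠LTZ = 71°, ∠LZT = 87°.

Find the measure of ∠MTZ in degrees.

∠MTZ = 107°

1. ∠LZM = 36°  [same arc ML]
2. ∠LMZ = 71°  [same arc ZL]
3. ∠MLZ = 73°  [△ZML]
4. ∠MTZ = 107°  [cyclic ZTML, opposite ∠T+∠L]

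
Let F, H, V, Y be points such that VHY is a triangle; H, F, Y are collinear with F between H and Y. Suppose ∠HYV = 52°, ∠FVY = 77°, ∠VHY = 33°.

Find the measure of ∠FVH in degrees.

1. ∠FYV = 52°  [F on ray YH]
2. ∠VFY = 51°  [△VFY]
3. ∠FHV = 33°  [F on ray HY]
4. ∠HFV = 129°  [linear pair at F on HY]
5. ∠FVH = 18°  [△VHF]

∠FVH = 18°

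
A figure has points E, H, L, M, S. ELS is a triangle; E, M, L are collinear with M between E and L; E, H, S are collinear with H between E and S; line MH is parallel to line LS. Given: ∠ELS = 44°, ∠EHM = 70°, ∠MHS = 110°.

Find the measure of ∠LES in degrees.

1. ∠EMH = 44°  [MH∥LS, corresponding at M]
2. ∠HEM = 66°  [△EMH]
3. ∠LES = 66°  [M on EL, H on ES]

∠LES = 66°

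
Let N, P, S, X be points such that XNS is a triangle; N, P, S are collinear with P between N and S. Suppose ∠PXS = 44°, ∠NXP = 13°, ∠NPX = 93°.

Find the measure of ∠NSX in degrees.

1. ∠SPX = 87°  [linear pair at P on NS]
2. ∠PSX = 49°  [△XPS]
3. ∠NSX = 49°  [P on ray SN]

∠NSX = 49°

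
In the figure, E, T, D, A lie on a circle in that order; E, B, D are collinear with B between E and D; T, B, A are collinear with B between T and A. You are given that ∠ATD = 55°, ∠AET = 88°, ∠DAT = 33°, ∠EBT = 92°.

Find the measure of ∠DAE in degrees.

∠DAE = 70°

1. ∠AED = 55°  [same arc DA]
2. ∠ABD = 92°  [vertical angles at B]
3. ∠ADE = 55°  [△DBA]
4. ∠DAE = 70°  [△EDA]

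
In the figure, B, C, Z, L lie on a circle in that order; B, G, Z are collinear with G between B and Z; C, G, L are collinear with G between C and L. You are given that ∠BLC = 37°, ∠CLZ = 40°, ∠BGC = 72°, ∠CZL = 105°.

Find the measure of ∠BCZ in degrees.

∠BCZ = 103°

1. ∠BZC = 37°  [same arc BC]
2. ∠CBZ = 40°  [same arc CZ]
3. ∠BCZ = 103°  [△BCZ]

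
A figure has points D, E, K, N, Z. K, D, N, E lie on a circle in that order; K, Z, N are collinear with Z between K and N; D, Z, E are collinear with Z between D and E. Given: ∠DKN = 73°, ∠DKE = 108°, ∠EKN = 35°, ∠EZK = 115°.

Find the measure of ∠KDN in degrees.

∠KDN = 77°

1. ∠EDN = 35°  [same arc NE]
2. ∠DZN = 115°  [vertical angles at Z]
3. ∠DNK = 30°  [△DZN]
4. ∠KDN = 77°  [△KDN]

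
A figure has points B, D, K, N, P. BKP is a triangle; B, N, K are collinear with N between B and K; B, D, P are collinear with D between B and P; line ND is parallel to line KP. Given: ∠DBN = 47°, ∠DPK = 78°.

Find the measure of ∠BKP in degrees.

∠BKP = 55°

1. ∠KBP = 47°  [N on BK, D on BP]
2. ∠BPK = 78°  [D on ray PB]
3. ∠BKP = 55°  [△BKP]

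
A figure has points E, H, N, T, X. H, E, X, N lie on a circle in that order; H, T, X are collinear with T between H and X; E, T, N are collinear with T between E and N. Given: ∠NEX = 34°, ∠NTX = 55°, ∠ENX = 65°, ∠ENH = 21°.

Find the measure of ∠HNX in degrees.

1. ∠NHX = 34°  [same arc XN]
2. ∠HXN = 60°  [△XTN]
3. ∠HNX = 86°  [△HXN]

∠HNX = 86°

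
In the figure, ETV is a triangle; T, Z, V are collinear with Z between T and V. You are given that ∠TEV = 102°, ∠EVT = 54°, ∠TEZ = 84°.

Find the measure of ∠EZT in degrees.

∠EZT = 72°

1. ∠ETV = 24°  [△ETV]
2. ∠ETZ = 24°  [Z on ray TV]
3. ∠EZT = 72°  [△ETZ]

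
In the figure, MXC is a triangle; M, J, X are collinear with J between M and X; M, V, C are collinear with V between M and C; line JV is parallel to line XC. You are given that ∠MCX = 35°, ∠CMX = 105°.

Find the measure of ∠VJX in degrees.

∠VJX = 140°

1. ∠CXM = 40°  [△MXC]
2. ∠MJV = 40°  [JV∥XC, corresponding at J]
3. ∠VJX = 140°  [linear pair at J on MX]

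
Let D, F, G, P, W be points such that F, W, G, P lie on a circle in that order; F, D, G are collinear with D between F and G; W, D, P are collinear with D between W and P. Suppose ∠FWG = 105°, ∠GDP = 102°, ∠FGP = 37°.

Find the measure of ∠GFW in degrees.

∠GFW = 41°

1. ∠FDW = 102°  [vertical angles at D]
2. ∠FWP = 37°  [same arc FP]
3. ∠GFW = 41°  [△FDW]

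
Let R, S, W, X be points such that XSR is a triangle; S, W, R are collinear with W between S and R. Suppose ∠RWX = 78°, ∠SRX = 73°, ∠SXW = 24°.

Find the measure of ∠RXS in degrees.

∠RXS = 53°

1. ∠SWX = 102°  [linear pair at W on SR]
2. ∠WSX = 54°  [△XSW]
3. ∠RSX = 54°  [W on ray SR]
4. ∠RXS = 53°  [△XSR]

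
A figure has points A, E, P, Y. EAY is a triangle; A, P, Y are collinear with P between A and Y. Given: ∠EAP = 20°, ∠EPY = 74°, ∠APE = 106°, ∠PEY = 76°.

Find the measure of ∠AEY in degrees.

∠AEY = 130°

1. ∠EAY = 20°  [P on ray AY]
2. ∠EYP = 30°  [△EPY]
3. ∠AYE = 30°  [P on ray YA]
4. ∠AEY = 130°  [△EAY]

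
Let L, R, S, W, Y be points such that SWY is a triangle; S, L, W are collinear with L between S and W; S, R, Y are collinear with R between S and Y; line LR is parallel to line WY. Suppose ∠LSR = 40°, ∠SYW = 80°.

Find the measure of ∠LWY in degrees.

∠LWY = 60°

1. ∠WSY = 40°  [L on SW, R on SY]
2. ∠SWY = 60°  [△SWY]
3. ∠LWY = 60°  [L on ray WS]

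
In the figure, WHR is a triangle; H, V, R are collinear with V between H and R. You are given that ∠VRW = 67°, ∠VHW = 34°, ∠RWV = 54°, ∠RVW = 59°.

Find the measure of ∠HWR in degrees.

∠HWR = 79°

1. ∠HRW = 67°  [V on ray RH]
2. ∠RHW = 34°  [V on ray HR]
3. ∠HWR = 79°  [△WHR]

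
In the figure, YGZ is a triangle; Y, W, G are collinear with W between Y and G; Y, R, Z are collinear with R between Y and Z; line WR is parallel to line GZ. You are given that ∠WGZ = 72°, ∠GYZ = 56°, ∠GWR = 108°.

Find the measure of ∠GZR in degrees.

1. ∠YGZ = 72°  [W on ray GY]
2. ∠GZY = 52°  [△YGZ]
3. ∠GZR = 52°  [R on ray ZY]

∠GZR = 52°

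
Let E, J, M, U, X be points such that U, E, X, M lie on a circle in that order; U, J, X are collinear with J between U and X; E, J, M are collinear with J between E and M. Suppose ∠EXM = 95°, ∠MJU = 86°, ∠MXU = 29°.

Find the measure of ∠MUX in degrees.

∠MUX = 28°

1. ∠EUM = 85°  [cyclic UEXM, opposite ∠U+∠X]
2. ∠MEU = 29°  [same arc UM]
3. ∠EMU = 66°  [△UEM]
4. ∠MUX = 28°  [△UJM]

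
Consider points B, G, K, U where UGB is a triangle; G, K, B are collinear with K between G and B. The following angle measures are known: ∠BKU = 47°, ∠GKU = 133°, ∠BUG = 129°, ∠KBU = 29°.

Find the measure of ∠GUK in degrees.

∠GUK = 25°

1. ∠GBU = 29°  [K on ray BG]
2. ∠BGU = 22°  [△UGB]
3. ∠KGU = 22°  [K on ray GB]
4. ∠GUK = 25°  [△UGK]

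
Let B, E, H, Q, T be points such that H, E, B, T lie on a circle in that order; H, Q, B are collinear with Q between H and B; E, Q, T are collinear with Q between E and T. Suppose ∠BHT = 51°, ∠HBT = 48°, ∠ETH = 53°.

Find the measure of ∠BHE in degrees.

1. ∠BTH = 81°  [△HBT]
2. ∠EBH = 53°  [same arc HE]
3. ∠BEH = 99°  [cyclic HEBT, opposite ∠E+∠T]
4. ∠BHE = 28°  [△HEB]

∠BHE = 28°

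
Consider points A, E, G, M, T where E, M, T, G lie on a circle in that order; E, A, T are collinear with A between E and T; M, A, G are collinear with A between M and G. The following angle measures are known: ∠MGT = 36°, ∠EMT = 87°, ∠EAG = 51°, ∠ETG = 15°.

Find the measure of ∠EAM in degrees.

∠EAM = 129°

1. ∠MET = 36°  [same arc MT]
2. ∠EMG = 15°  [same arc EG]
3. ∠EAM = 129°  [△EAM]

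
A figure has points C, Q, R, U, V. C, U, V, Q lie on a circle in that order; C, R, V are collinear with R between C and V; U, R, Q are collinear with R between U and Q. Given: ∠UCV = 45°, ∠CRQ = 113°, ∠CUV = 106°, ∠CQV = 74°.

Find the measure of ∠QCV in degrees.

1. ∠UQV = 45°  [same arc UV]
2. ∠QRV = 67°  [linear pair at R on CV]
3. ∠CVQ = 68°  [△VRQ]
4. ∠QCV = 38°  [△CVQ]

∠QCV = 38°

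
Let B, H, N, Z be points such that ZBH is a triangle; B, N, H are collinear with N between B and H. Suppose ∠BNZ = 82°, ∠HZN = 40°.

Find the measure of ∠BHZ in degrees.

∠BHZ = 42°

1. ∠HNZ = 98°  [linear pair at N on BH]
2. ∠NHZ = 42°  [△ZNH]
3. ∠BHZ = 42°  [N on ray HB]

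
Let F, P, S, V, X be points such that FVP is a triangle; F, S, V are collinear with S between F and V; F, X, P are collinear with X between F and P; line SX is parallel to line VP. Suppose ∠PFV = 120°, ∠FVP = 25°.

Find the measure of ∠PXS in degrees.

∠PXS = 145°

1. ∠FPV = 35°  [△FVP]
2. ∠FXS = 35°  [SX∥VP, corresponding at X]
3. ∠PXS = 145°  [linear pair at X on FP]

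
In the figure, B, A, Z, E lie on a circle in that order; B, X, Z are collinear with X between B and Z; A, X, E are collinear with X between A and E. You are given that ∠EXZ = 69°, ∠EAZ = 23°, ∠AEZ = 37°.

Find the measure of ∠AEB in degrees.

1. ∠BXE = 111°  [linear pair at X on BZ]
2. ∠EBZ = 23°  [same arc ZE]
3. ∠AEB = 46°  [△BXE]

∠AEB = 46°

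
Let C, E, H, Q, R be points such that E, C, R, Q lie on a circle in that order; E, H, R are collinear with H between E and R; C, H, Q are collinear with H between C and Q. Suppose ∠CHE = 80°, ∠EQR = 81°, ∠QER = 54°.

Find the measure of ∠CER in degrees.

1. ∠CHR = 100°  [linear pair at H on ER]
2. ∠ECR = 99°  [cyclic ECRQ, opposite ∠C+∠Q]
3. ∠QCR = 54°  [same arc RQ]
4. ∠CRE = 26°  [△CHR]
5. ∠CER = 55°  [△ECR]

∠CER = 55°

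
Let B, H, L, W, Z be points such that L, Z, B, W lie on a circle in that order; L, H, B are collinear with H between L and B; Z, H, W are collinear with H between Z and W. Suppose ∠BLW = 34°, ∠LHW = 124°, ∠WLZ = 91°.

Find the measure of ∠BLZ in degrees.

∠BLZ = 57°

1. ∠LWZ = 22°  [△LHW]
2. ∠BHZ = 124°  [vertical angles at H]
3. ∠LZW = 67°  [△LZW]
4. ∠LHZ = 56°  [linear pair at H on LB]
5. ∠BLZ = 57°  [△LHZ]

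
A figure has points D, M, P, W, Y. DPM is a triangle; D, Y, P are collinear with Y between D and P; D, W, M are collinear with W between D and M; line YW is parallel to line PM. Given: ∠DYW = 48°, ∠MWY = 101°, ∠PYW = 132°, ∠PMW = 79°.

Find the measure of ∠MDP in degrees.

∠MDP = 53°

1. ∠DPM = 48°  [YW∥PM, corresponding at Y]
2. ∠DMP = 79°  [W on ray MD]
3. ∠MDP = 53°  [△DPM]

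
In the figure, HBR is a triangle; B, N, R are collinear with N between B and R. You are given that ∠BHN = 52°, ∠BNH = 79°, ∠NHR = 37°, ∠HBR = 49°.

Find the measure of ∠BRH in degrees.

∠BRH = 42°

1. ∠HNR = 101°  [linear pair at N on BR]
2. ∠HRN = 42°  [△HNR]
3. ∠BRH = 42°  [N on ray RB]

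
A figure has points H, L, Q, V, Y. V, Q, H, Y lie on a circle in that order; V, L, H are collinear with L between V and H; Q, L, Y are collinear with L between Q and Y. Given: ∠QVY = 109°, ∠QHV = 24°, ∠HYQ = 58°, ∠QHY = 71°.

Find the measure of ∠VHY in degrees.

∠VHY = 47°

1. ∠QYV = 24°  [same arc VQ]
2. ∠VQY = 47°  [△VQY]
3. ∠VHY = 47°  [same arc VY]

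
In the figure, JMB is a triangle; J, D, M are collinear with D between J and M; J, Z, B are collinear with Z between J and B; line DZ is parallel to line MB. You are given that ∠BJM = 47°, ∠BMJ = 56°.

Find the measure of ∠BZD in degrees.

∠BZD = 103°

1. ∠JBM = 77°  [△JMB]
2. ∠DZJ = 77°  [DZ∥MB, corresponding at Z]
3. ∠BZD = 103°  [linear pair at Z on JB]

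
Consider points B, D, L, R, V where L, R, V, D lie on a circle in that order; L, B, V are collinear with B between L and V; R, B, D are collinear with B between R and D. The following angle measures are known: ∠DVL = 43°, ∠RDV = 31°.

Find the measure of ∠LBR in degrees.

1. ∠DRL = 43°  [same arc LD]
2. ∠RLV = 31°  [same arc RV]
3. ∠LBR = 106°  [△LBR]

∠LBR = 106°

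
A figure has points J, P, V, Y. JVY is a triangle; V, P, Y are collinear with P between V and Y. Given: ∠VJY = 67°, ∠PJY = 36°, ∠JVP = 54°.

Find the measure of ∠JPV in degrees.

∠JPV = 95°

1. ∠JVY = 54°  [P on ray VY]
2. ∠JYV = 59°  [△JVY]
3. ∠JYP = 59°  [P on ray YV]
4. ∠JPY = 85°  [△JPY]
5. ∠JPV = 95°  [linear pair at P on VY]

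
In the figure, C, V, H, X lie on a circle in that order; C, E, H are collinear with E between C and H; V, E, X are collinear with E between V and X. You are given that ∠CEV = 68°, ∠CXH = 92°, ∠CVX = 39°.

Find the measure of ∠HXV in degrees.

∠HXV = 73°

1. ∠HEX = 68°  [vertical angles at E]
2. ∠CHX = 39°  [same arc CX]
3. ∠HXV = 73°  [△HEX]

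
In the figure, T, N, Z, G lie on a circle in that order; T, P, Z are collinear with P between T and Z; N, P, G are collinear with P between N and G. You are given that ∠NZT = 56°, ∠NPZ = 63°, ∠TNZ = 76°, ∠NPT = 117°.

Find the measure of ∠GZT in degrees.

1. ∠NGT = 56°  [same arc TN]
2. ∠GPT = 63°  [vertical angles at P]
3. ∠TGZ = 104°  [cyclic TNZG, opposite ∠N+∠G]
4. ∠GTZ = 61°  [△TPG]
5. ∠GZT = 15°  [△TZG]

∠GZT = 15°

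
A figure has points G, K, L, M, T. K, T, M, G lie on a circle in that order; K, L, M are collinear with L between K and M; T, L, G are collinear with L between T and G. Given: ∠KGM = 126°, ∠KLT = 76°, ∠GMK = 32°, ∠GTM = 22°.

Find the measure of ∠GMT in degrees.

1. ∠GLM = 76°  [vertical angles at L]
2. ∠MGT = 72°  [△MLG]
3. ∠GMT = 86°  [△TMG]

∠GMT = 86°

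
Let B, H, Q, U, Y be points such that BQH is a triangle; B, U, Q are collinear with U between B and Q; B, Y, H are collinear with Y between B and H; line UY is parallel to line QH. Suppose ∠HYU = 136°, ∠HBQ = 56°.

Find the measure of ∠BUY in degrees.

1. ∠BYU = 44°  [linear pair at Y on BH]
2. ∠UBY = 56°  [U on BQ, Y on BH]
3. ∠BUY = 80°  [△BUY]

∠BUY = 80°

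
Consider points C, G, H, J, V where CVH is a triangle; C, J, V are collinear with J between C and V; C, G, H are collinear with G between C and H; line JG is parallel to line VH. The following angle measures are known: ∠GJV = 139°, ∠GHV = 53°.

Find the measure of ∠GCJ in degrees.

1. ∠CJG = 41°  [linear pair at J on CV]
2. ∠CHV = 53°  [G on ray HC]
3. ∠CVH = 41°  [JG∥VH, corresponding at J]
4. ∠HCV = 86°  [△CVH]
5. ∠GCJ = 86°  [J on CV, G on CH]

∠GCJ = 86°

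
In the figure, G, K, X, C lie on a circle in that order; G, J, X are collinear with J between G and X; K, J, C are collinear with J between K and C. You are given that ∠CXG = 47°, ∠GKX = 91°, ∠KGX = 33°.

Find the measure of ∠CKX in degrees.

1. ∠GCX = 89°  [cyclic GKXC, opposite ∠K+∠C]
2. ∠CGX = 44°  [△GXC]
3. ∠CKX = 44°  [same arc XC]

∠CKX = 44°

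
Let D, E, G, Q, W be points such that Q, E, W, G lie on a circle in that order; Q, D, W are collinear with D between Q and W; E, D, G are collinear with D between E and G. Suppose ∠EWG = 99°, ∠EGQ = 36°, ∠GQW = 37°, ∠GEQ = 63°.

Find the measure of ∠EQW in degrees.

1. ∠GEW = 37°  [same arc WG]
2. ∠EGW = 44°  [△EWG]
3. ∠EQW = 44°  [same arc EW]

∠EQW = 44°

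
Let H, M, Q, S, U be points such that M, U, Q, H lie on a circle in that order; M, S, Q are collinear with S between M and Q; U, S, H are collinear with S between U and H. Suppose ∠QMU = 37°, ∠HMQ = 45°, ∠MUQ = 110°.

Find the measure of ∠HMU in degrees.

∠HMU = 82°

1. ∠QHU = 37°  [same arc UQ]
2. ∠HUQ = 45°  [same arc QH]
3. ∠HQU = 98°  [△UQH]
4. ∠HMU = 82°  [cyclic MUQH, opposite ∠M+∠Q]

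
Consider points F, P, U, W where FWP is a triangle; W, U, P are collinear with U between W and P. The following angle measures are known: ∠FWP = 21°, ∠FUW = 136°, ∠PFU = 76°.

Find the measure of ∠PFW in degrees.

1. ∠FUP = 44°  [linear pair at U on WP]
2. ∠FPU = 60°  [△FUP]
3. ∠FPW = 60°  [U on ray PW]
4. ∠PFW = 99°  [△FWP]

∠PFW = 99°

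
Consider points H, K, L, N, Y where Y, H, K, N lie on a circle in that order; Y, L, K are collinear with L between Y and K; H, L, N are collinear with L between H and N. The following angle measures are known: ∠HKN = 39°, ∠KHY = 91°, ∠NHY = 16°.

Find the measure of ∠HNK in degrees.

1. ∠KNY = 89°  [cyclic YHKN, opposite ∠H+∠N]
2. ∠NKY = 16°  [same arc YN]
3. ∠KYN = 75°  [△YKN]
4. ∠KHN = 75°  [same arc KN]
5. ∠HNK = 66°  [△HKN]

∠HNK = 66°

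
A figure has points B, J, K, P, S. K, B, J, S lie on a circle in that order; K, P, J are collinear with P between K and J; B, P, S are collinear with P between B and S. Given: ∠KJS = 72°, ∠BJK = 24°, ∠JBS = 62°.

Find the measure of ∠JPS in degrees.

1. ∠BSK = 24°  [same arc KB]
2. ∠JKS = 62°  [same arc JS]
3. ∠KPS = 94°  [△KPS]
4. ∠JPS = 86°  [linear pair at P on KJ]

∠JPS = 86°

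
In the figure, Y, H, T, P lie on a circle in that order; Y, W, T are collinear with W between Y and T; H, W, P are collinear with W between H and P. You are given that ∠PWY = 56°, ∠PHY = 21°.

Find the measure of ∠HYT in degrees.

∠HYT = 35°

1. ∠HWT = 56°  [vertical angles at W]
2. ∠HWY = 124°  [linear pair at W on YT]
3. ∠HYT = 35°  [△YWH]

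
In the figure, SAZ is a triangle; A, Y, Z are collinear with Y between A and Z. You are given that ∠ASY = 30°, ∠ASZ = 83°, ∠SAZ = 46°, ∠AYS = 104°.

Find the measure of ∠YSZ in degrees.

1. ∠AZS = 51°  [△SAZ]
2. ∠SYZ = 76°  [linear pair at Y on AZ]
3. ∠SZY = 51°  [Y on ray ZA]
4. ∠YSZ = 53°  [△SYZ]

∠YSZ = 53°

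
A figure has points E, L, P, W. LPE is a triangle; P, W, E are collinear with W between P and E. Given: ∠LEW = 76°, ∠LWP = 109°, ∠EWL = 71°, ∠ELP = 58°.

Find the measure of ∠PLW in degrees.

1. ∠LEP = 76°  [W on ray EP]
2. ∠EPL = 46°  [△LPE]
3. ∠LPW = 46°  [W on ray PE]
4. ∠PLW = 25°  [△LPW]

∠PLW = 25°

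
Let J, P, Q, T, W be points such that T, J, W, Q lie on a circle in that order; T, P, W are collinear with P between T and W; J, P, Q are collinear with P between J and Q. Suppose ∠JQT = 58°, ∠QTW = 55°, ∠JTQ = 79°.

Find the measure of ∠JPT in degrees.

1. ∠JWT = 58°  [same arc TJ]
2. ∠QJW = 55°  [same arc WQ]
3. ∠JPW = 67°  [△JPW]
4. ∠JPT = 113°  [linear pair at P on TW]

∠JPT = 113°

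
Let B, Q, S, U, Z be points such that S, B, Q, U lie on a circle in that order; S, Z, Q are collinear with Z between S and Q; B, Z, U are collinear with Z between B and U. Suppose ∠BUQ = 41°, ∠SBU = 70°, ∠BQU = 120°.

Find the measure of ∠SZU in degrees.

1. ∠QBU = 19°  [△BQU]
2. ∠BSU = 60°  [cyclic SBQU, opposite ∠S+∠Q]
3. ∠QSU = 19°  [same arc QU]
4. ∠BUS = 50°  [△SBU]
5. ∠SZU = 111°  [△SZU]

∠SZU = 111°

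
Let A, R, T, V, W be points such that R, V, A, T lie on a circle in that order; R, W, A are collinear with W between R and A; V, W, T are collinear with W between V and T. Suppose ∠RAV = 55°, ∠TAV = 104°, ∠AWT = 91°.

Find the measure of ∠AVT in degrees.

∠AVT = 36°

1. ∠RTV = 55°  [same arc RV]
2. ∠RWT = 89°  [linear pair at W on RA]
3. ∠ART = 36°  [△RWT]
4. ∠AVT = 36°  [same arc AT]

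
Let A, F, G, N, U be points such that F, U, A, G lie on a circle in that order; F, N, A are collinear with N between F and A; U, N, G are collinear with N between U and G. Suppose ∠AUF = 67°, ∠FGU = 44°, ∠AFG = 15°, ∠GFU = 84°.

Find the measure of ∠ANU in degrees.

∠ANU = 121°

1. ∠FAU = 44°  [same arc FU]
2. ∠AUG = 15°  [same arc AG]
3. ∠ANU = 121°  [△UNA]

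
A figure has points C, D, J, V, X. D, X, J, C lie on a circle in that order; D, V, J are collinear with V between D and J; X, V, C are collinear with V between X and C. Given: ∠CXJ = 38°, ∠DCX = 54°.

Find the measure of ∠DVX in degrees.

∠DVX = 92°

1. ∠DJX = 54°  [same arc DX]
2. ∠JVX = 88°  [△XVJ]
3. ∠DVX = 92°  [linear pair at V on DJ]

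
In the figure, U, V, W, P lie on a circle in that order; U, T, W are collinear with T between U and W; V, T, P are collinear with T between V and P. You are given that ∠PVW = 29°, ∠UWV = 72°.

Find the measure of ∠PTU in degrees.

1. ∠PUW = 29°  [same arc WP]
2. ∠UPV = 72°  [same arc UV]
3. ∠PTU = 79°  [△UTP]

∠PTU = 79°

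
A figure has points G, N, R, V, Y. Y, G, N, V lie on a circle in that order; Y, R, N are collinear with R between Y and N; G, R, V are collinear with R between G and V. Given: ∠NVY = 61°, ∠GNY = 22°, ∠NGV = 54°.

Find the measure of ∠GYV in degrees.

1. ∠NGY = 119°  [cyclic YGNV, opposite ∠G+∠V]
2. ∠GYN = 39°  [△YGN]
3. ∠GVN = 39°  [same arc GN]
4. ∠GNV = 87°  [△GNV]
5. ∠GYV = 93°  [cyclic YGNV, opposite ∠Y+∠N]

∠GYV = 93°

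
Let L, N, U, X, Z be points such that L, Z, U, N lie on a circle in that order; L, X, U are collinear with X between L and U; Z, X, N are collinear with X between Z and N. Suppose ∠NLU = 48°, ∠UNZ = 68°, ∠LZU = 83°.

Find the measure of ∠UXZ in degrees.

1. ∠NZU = 48°  [same arc UN]
2. ∠ULZ = 68°  [same arc ZU]
3. ∠LUZ = 29°  [△LZU]
4. ∠UXZ = 103°  [△ZXU]

∠UXZ = 103°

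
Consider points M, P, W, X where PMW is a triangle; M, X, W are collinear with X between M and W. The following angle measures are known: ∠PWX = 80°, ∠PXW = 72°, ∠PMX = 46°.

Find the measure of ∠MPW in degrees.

1. ∠MWP = 80°  [X on ray WM]
2. ∠PMW = 46°  [X on ray MW]
3. ∠MPW = 54°  [△PMW]

∠MPW = 54°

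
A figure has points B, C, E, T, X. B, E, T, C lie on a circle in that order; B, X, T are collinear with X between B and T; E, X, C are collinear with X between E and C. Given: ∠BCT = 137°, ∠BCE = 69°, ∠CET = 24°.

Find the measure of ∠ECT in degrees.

1. ∠BET = 43°  [cyclic BETC, opposite ∠E+∠C]
2. ∠BTE = 69°  [same arc BE]
3. ∠EBT = 68°  [△BET]
4. ∠ECT = 68°  [same arc ET]

∠ECT = 68°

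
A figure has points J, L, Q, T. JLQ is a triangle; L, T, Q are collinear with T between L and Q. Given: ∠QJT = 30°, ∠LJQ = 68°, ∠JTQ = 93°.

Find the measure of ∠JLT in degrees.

∠JLT = 55°

1. ∠JQT = 57°  [△JTQ]
2. ∠JQL = 57°  [T on ray QL]
3. ∠JLQ = 55°  [△JLQ]
4. ∠JLT = 55°  [T on ray LQ]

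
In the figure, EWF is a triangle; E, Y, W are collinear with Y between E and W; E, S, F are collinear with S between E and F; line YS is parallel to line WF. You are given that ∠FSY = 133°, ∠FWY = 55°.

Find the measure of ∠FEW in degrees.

∠FEW = 78°

1. ∠ESY = 47°  [linear pair at S on EF]
2. ∠EWF = 55°  [Y on ray WE]
3. ∠EFW = 47°  [YS∥WF, corresponding at S]
4. ∠FEW = 78°  [△EWF]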